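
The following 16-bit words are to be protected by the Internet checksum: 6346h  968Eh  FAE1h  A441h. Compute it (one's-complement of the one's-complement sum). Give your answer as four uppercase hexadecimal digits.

One's-complement addition (fold any carry out of bit 15 back into bit 0):
  0x6346 + 0x968E = 0x0F9D4
  0xF9D4 + 0xFAE1 = 0x1F4B5 → wrap carry → 0xF4B6
  0xF4B6 + 0xA441 = 0x198F7 → wrap carry → 0x98F8
One's-complement sum = 0x98F8.
Checksum = ~0x98F8 & 0xFFFF = 0x6707.

6707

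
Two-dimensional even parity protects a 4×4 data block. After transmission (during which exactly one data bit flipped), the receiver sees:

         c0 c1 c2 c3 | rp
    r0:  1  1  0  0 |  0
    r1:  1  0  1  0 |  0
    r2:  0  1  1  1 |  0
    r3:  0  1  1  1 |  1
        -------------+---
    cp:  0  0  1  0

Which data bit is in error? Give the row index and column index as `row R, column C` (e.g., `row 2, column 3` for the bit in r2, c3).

row 2, column 1

Recompute each row's even parity and compare to rp:
  r0: data parity 0, sent rp 0 → ok
  r1: data parity 0, sent rp 0 → ok
  r2: data parity 1, sent rp 0 → mismatch
  r3: data parity 1, sent rp 1 → ok
Recompute each column's even parity and compare to cp:
  c0: data parity 0, sent cp 0 → ok
  c1: data parity 1, sent cp 0 → mismatch
  c2: data parity 1, sent cp 1 → ok
  c3: data parity 0, sent cp 0 → ok
Exactly one row (r2) and one column (c1) fail → the flipped bit is at their intersection.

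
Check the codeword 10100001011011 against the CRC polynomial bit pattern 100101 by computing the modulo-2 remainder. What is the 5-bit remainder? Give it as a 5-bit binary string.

Modulo-2 division of 10100001011011 by 100101:
  pos 0: 101000 XOR 100101 = 001101
  pos 2: 110101 XOR 100101 = 010000
  pos 3: 100000 XOR 100101 = 000101
  pos 6: 101110 XOR 100101 = 001011
  pos 8: 101111 XOR 100101 = 001010
Remainder = 01010 (nonzero — an error is detected).

01010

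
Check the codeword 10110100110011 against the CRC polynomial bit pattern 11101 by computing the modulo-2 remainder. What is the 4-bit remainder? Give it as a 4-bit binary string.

Modulo-2 division of 10110100110011 by 11101:
  pos 0: 10110 XOR 11101 = 01011
  pos 1: 10111 XOR 11101 = 01010
  pos 2: 10100 XOR 11101 = 01001
  pos 3: 10010 XOR 11101 = 01111
  pos 4: 11111 XOR 11101 = 00010
  pos 7: 10100 XOR 11101 = 01001
  pos 8: 10011 XOR 11101 = 01110
  pos 9: 11101 XOR 11101 = 00000
Remainder = 0000 (zero — the frame passes the CRC check).

0000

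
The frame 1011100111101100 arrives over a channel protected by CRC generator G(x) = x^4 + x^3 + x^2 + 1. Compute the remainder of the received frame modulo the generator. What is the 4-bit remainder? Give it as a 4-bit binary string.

Modulo-2 division of 1011100111101100 by 11101:
  pos 0: 10111 XOR 11101 = 01010
  pos 1: 10100 XOR 11101 = 01001
  pos 2: 10010 XOR 11101 = 01111
  pos 3: 11111 XOR 11101 = 00010
  pos 6: 10111 XOR 11101 = 01010
  pos 7: 10100 XOR 11101 = 01001
  pos 8: 10011 XOR 11101 = 01110
  pos 9: 11101 XOR 11101 = 00000
Remainder = 0000 (zero — the frame passes the CRC check).

0000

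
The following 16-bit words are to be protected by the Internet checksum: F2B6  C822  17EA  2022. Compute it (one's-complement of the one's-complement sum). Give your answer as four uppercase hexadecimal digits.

0D1A

One's-complement addition (fold any carry out of bit 15 back into bit 0):
  0xF2B6 + 0xC822 = 0x1BAD8 → wrap carry → 0xBAD9
  0xBAD9 + 0x17EA = 0x0D2C3
  0xD2C3 + 0x2022 = 0x0F2E5
One's-complement sum = 0xF2E5.
Checksum = ~0xF2E5 & 0xFFFF = 0x0D1A.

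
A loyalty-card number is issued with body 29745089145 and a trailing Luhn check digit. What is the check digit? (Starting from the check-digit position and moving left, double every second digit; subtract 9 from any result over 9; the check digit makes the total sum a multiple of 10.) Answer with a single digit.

Partial digits right→left: 5 4 1 9 8 0 5 4 7 9 2
Double every second digit counting from the check-digit position (so the 1st, 3rd, 5th, ... of the partial from the right).
  doubled (with −9 where >9): 1 2 7 1 5 4 → sum 20
  kept as-is: 4 9 0 4 9 → sum 26
Total = 20 + 26 = 46.
Check digit = (10 − (46 mod 10)) mod 10 = 4.

4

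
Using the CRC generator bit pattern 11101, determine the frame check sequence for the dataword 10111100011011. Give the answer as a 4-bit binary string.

Append 4 zeros: 101111000110110000. Divide by 11101 (XOR where the leading bit is 1):
  pos 0: 10111 XOR 11101 = 01010
  pos 1: 10101 XOR 11101 = 01000
  pos 2: 10000 XOR 11101 = 01101
  pos 3: 11010 XOR 11101 = 00111
  pos 5: 11101 XOR 11101 = 00000
  pos 10: 10110 XOR 11101 = 01011
  pos 11: 10110 XOR 11101 = 01011
  pos 12: 10110 XOR 11101 = 01011
  pos 13: 10110 XOR 11101 = 01011
Remainder (last 4 bits) = 1011. This is the CRC / FCS.

1011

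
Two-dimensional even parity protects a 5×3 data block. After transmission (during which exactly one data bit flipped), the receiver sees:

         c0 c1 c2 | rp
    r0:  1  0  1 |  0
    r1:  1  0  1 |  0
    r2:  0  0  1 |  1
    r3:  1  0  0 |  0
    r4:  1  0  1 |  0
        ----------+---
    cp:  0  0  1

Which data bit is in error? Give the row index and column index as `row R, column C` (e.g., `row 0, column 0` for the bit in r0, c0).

row 3, column 2

Recompute each row's even parity and compare to rp:
  r0: data parity 0, sent rp 0 → ok
  r1: data parity 0, sent rp 0 → ok
  r2: data parity 1, sent rp 1 → ok
  r3: data parity 1, sent rp 0 → mismatch
  r4: data parity 0, sent rp 0 → ok
Recompute each column's even parity and compare to cp:
  c0: data parity 0, sent cp 0 → ok
  c1: data parity 0, sent cp 0 → ok
  c2: data parity 0, sent cp 1 → mismatch
Exactly one row (r3) and one column (c2) fail → the flipped bit is at their intersection.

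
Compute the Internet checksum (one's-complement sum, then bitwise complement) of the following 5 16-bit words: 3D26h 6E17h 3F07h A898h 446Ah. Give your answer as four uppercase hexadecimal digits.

28B8

One's-complement addition (fold any carry out of bit 15 back into bit 0):
  0x3D26 + 0x6E17 = 0x0AB3D
  0xAB3D + 0x3F07 = 0x0EA44
  0xEA44 + 0xA898 = 0x192DC → wrap carry → 0x92DD
  0x92DD + 0x446A = 0x0D747
One's-complement sum = 0xD747.
Checksum = ~0xD747 & 0xFFFF = 0x28B8.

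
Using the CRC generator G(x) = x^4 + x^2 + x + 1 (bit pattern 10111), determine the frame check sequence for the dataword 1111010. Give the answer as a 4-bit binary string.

0001

Append 4 zeros: 11110100000. Divide by 10111 (XOR where the leading bit is 1):
  pos 0: 11110 XOR 10111 = 01001
  pos 1: 10011 XOR 10111 = 00100
  pos 3: 10000 XOR 10111 = 00111
  pos 5: 11100 XOR 10111 = 01011
  pos 6: 10110 XOR 10111 = 00001
Remainder (last 4 bits) = 0001. This is the CRC / FCS.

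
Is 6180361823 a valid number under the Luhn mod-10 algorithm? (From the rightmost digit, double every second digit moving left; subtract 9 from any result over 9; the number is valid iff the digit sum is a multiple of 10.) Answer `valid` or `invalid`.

valid

From the right, keep odd positions and double even positions (subtract 9 from any doubled value over 9):
  doubled (positions 2,4,...): 4 2 6 7 3 → sum 22
  kept (positions 1,3,...): 3 8 6 0 1 → sum 18
Total = 40.
40 mod 10 = 0, so the number is valid.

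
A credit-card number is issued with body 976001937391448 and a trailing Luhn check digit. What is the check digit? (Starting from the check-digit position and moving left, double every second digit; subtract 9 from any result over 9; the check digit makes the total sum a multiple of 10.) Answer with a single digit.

Partial digits right→left: 8 4 4 1 9 3 7 3 9 1 0 0 6 7 9
Double every second digit counting from the check-digit position (so the 1st, 3rd, 5th, ... of the partial from the right).
  doubled (with −9 where >9): 7 8 9 5 9 0 3 9 → sum 50
  kept as-is: 4 1 3 3 1 0 7 → sum 19
Total = 50 + 19 = 69.
Check digit = (10 − (69 mod 10)) mod 10 = 1.

1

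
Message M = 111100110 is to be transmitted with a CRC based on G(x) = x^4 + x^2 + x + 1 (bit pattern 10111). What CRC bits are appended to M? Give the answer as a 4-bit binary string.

Append 4 zeros: 1111001100000. Divide by 10111 (XOR where the leading bit is 1):
  pos 0: 11110 XOR 10111 = 01001
  pos 1: 10010 XOR 10111 = 00101
  pos 3: 10111 XOR 10111 = 00000
Remainder (last 4 bits) = 0000. This is the CRC / FCS.

0000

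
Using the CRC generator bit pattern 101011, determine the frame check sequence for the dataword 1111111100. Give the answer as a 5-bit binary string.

11011

Append 5 zeros: 111111110000000. Divide by 101011 (XOR where the leading bit is 1):
  pos 0: 111111 XOR 101011 = 010100
  pos 1: 101001 XOR 101011 = 000010
  pos 5: 101000 XOR 101011 = 000011
  pos 9: 110000 XOR 101011 = 011011
Remainder (last 5 bits) = 11011. This is the CRC / FCS.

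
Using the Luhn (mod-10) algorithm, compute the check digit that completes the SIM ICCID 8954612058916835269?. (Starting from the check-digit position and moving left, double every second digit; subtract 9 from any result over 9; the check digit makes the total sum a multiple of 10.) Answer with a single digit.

Partial digits right→left: 9 6 2 5 3 8 6 1 9 8 5 0 2 1 6 4 5 9 8
Double every second digit counting from the check-digit position (so the 1st, 3rd, 5th, ... of the partial from the right).
  doubled (with −9 where >9): 9 4 6 3 9 1 4 3 1 7 → sum 47
  kept as-is: 6 5 8 1 8 0 1 4 9 → sum 42
Total = 47 + 42 = 89.
Check digit = (10 − (89 mod 10)) mod 10 = 1.

1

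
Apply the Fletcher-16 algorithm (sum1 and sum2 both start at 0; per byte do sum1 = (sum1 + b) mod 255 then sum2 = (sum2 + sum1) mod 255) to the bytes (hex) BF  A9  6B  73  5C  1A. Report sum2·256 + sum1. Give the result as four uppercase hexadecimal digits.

Running sums (mod 255):
  after byte 0 (BF): sum1=191, sum2=191
  after byte 1 (A9): sum1=105, sum2=41
  after byte 2 (6B): sum1=212, sum2=253
  after byte 3 (73): sum1=72, sum2=70
  after byte 4 (5C): sum1=164, sum2=234
  after byte 5 (1A): sum1=190, sum2=169
Checksum = sum2·256 + sum1 = 169·256 + 190 = 43454 = 0xA9BE.

A9BE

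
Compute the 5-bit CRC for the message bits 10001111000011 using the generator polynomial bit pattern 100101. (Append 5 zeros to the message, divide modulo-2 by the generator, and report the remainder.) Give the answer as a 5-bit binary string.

Append 5 zeros: 1000111100001100000. Divide by 100101 (XOR where the leading bit is 1):
  pos 0: 100011 XOR 100101 = 000110
  pos 3: 110110 XOR 100101 = 010011
  pos 4: 100110 XOR 100101 = 000011
  pos 8: 110011 XOR 100101 = 010110
  pos 9: 101100 XOR 100101 = 001001
  pos 11: 100100 XOR 100101 = 000001
Remainder (last 5 bits) = 00100. This is the CRC / FCS.

00100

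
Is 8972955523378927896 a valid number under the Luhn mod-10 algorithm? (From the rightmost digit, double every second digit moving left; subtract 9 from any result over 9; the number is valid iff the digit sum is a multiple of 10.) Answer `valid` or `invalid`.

invalid

From the right, keep odd positions and double even positions (subtract 9 from any doubled value over 9):
  doubled (positions 2,4,...): 9 5 9 5 6 1 1 4 9 → sum 49
  kept (positions 1,3,...): 6 8 2 8 3 2 5 9 7 8 → sum 58
Total = 107.
107 mod 10 = 7, so the number is invalid.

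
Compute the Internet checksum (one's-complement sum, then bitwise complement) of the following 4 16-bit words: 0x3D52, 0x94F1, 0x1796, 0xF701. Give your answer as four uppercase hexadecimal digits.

1F24

One's-complement addition (fold any carry out of bit 15 back into bit 0):
  0x3D52 + 0x94F1 = 0x0D243
  0xD243 + 0x1796 = 0x0E9D9
  0xE9D9 + 0xF701 = 0x1E0DA → wrap carry → 0xE0DB
One's-complement sum = 0xE0DB.
Checksum = ~0xE0DB & 0xFFFF = 0x1F24.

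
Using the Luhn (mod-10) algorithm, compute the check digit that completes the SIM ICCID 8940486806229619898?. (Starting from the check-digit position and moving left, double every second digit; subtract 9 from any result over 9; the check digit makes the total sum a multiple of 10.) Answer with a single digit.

8

Partial digits right→left: 8 9 8 9 1 6 9 2 2 6 0 8 6 8 4 0 4 9 8
Double every second digit counting from the check-digit position (so the 1st, 3rd, 5th, ... of the partial from the right).
  doubled (with −9 where >9): 7 7 2 9 4 0 3 8 8 7 → sum 55
  kept as-is: 9 9 6 2 6 8 8 0 9 → sum 57
Total = 55 + 57 = 112.
Check digit = (10 − (112 mod 10)) mod 10 = 8.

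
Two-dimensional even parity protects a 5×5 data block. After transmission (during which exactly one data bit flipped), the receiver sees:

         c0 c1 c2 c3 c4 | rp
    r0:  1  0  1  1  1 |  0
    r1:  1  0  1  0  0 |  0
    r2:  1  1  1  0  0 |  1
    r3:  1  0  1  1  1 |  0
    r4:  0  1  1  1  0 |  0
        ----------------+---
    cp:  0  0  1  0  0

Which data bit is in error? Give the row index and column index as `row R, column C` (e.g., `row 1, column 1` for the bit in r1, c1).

Recompute each row's even parity and compare to rp:
  r0: data parity 0, sent rp 0 → ok
  r1: data parity 0, sent rp 0 → ok
  r2: data parity 1, sent rp 1 → ok
  r3: data parity 0, sent rp 0 → ok
  r4: data parity 1, sent rp 0 → mismatch
Recompute each column's even parity and compare to cp:
  c0: data parity 0, sent cp 0 → ok
  c1: data parity 0, sent cp 0 → ok
  c2: data parity 1, sent cp 1 → ok
  c3: data parity 1, sent cp 0 → mismatch
  c4: data parity 0, sent cp 0 → ok
Exactly one row (r4) and one column (c3) fail → the flipped bit is at their intersection.

row 4, column 3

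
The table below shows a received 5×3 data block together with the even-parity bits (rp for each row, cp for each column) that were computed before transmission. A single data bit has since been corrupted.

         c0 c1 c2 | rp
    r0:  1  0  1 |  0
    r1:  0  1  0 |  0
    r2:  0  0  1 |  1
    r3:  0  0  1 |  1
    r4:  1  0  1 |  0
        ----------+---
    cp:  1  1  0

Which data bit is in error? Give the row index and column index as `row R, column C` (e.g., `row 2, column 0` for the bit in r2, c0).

Recompute each row's even parity and compare to rp:
  r0: data parity 0, sent rp 0 → ok
  r1: data parity 1, sent rp 0 → mismatch
  r2: data parity 1, sent rp 1 → ok
  r3: data parity 1, sent rp 1 → ok
  r4: data parity 0, sent rp 0 → ok
Recompute each column's even parity and compare to cp:
  c0: data parity 0, sent cp 1 → mismatch
  c1: data parity 1, sent cp 1 → ok
  c2: data parity 0, sent cp 0 → ok
Exactly one row (r1) and one column (c0) fail → the flipped bit is at their intersection.

row 1, column 0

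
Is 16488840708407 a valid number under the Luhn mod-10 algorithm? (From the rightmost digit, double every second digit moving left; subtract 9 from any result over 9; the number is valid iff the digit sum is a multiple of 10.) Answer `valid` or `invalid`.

From the right, keep odd positions and double even positions (subtract 9 from any doubled value over 9):
  doubled (positions 2,4,...): 0 7 5 8 7 8 2 → sum 37
  kept (positions 1,3,...): 7 4 0 0 8 8 6 → sum 33
Total = 70.
70 mod 10 = 0, so the number is valid.

valid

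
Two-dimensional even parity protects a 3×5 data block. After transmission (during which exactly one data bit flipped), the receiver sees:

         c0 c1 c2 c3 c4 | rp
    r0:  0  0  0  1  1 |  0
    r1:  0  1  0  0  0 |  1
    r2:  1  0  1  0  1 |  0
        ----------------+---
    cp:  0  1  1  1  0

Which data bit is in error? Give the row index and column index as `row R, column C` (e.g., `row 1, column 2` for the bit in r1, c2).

row 2, column 0

Recompute each row's even parity and compare to rp:
  r0: data parity 0, sent rp 0 → ok
  r1: data parity 1, sent rp 1 → ok
  r2: data parity 1, sent rp 0 → mismatch
Recompute each column's even parity and compare to cp:
  c0: data parity 1, sent cp 0 → mismatch
  c1: data parity 1, sent cp 1 → ok
  c2: data parity 1, sent cp 1 → ok
  c3: data parity 1, sent cp 1 → ok
  c4: data parity 0, sent cp 0 → ok
Exactly one row (r2) and one column (c0) fail → the flipped bit is at their intersection.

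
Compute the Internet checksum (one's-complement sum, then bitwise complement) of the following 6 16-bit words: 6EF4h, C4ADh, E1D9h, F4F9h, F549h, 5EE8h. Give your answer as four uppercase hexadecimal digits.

One's-complement addition (fold any carry out of bit 15 back into bit 0):
  0x6EF4 + 0xC4AD = 0x133A1 → wrap carry → 0x33A2
  0x33A2 + 0xE1D9 = 0x1157B → wrap carry → 0x157C
  0x157C + 0xF4F9 = 0x10A75 → wrap carry → 0x0A76
  0x0A76 + 0xF549 = 0x0FFBF
  0xFFBF + 0x5EE8 = 0x15EA7 → wrap carry → 0x5EA8
One's-complement sum = 0x5EA8.
Checksum = ~0x5EA8 & 0xFFFF = 0xA157.

A157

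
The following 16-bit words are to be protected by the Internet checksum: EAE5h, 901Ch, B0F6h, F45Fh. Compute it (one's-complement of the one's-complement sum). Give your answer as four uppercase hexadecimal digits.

One's-complement addition (fold any carry out of bit 15 back into bit 0):
  0xEAE5 + 0x901C = 0x17B01 → wrap carry → 0x7B02
  0x7B02 + 0xB0F6 = 0x12BF8 → wrap carry → 0x2BF9
  0x2BF9 + 0xF45F = 0x12058 → wrap carry → 0x2059
One's-complement sum = 0x2059.
Checksum = ~0x2059 & 0xFFFF = 0xDFA6.

DFA6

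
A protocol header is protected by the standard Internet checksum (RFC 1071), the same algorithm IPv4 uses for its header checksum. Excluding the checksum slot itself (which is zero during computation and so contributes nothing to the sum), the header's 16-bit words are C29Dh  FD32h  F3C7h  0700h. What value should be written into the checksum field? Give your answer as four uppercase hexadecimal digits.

4567

One's-complement addition (fold any carry out of bit 15 back into bit 0):
  0xC29D + 0xFD32 = 0x1BFCF → wrap carry → 0xBFD0
  0xBFD0 + 0xF3C7 = 0x1B397 → wrap carry → 0xB398
  0xB398 + 0x0700 = 0x0BA98
One's-complement sum = 0xBA98.
Checksum = ~0xBA98 & 0xFFFF = 0x4567.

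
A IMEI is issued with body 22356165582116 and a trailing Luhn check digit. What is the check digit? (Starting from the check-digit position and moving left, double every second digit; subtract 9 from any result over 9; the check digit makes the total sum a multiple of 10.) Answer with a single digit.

5

Partial digits right→left: 6 1 1 2 8 5 5 6 1 6 5 3 2 2
Double every second digit counting from the check-digit position (so the 1st, 3rd, 5th, ... of the partial from the right).
  doubled (with −9 where >9): 3 2 7 1 2 1 4 → sum 20
  kept as-is: 1 2 5 6 6 3 2 → sum 25
Total = 20 + 25 = 45.
Check digit = (10 − (45 mod 10)) mod 10 = 5.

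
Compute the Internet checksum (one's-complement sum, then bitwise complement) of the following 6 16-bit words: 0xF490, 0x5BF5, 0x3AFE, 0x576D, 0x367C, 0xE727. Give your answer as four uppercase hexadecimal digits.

FF69

One's-complement addition (fold any carry out of bit 15 back into bit 0):
  0xF490 + 0x5BF5 = 0x15085 → wrap carry → 0x5086
  0x5086 + 0x3AFE = 0x08B84
  0x8B84 + 0x576D = 0x0E2F1
  0xE2F1 + 0x367C = 0x1196D → wrap carry → 0x196E
  0x196E + 0xE727 = 0x10095 → wrap carry → 0x0096
One's-complement sum = 0x0096.
Checksum = ~0x0096 & 0xFFFF = 0xFF69.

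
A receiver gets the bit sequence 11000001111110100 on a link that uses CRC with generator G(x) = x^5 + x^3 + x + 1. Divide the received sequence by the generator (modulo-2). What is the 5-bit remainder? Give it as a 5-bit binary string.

11111

Modulo-2 division of 11000001111110100 by 101011:
  pos 0: 110000 XOR 101011 = 011011
  pos 1: 110110 XOR 101011 = 011101
  pos 2: 111011 XOR 101011 = 010000
  pos 3: 100001 XOR 101011 = 001010
  pos 5: 101011 XOR 101011 = 000000
  pos 11: 110100 XOR 101011 = 011111
Remainder = 11111 (nonzero — an error is detected).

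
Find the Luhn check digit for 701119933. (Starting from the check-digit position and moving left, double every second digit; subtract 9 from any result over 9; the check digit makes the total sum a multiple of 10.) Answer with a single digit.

Partial digits right→left: 3 3 9 9 1 1 1 0 7
Double every second digit counting from the check-digit position (so the 1st, 3rd, 5th, ... of the partial from the right).
  doubled (with −9 where >9): 6 9 2 2 5 → sum 24
  kept as-is: 3 9 1 0 → sum 13
Total = 24 + 13 = 37.
Check digit = (10 − (37 mod 10)) mod 10 = 3.

3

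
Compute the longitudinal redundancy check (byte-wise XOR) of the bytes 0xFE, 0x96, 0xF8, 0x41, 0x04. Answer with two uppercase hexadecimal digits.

D5

XOR the bytes together:
  start with 0xFE
  0xFE ⊕ 0x96 = 0x68
  0x68 ⊕ 0xF8 = 0x90
  0x90 ⊕ 0x41 = 0xD1
  0xD1 ⊕ 0x04 = 0xD5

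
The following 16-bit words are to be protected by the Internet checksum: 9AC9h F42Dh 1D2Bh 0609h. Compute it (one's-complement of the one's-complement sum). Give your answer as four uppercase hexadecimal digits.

One's-complement addition (fold any carry out of bit 15 back into bit 0):
  0x9AC9 + 0xF42D = 0x18EF6 → wrap carry → 0x8EF7
  0x8EF7 + 0x1D2B = 0x0AC22
  0xAC22 + 0x0609 = 0x0B22B
One's-complement sum = 0xB22B.
Checksum = ~0xB22B & 0xFFFF = 0x4DD4.

4DD4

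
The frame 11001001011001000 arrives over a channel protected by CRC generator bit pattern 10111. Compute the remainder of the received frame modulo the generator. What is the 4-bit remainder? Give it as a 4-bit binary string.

1110

Modulo-2 division of 11001001011001000 by 10111:
  pos 0: 11001 XOR 10111 = 01110
  pos 1: 11100 XOR 10111 = 01011
  pos 2: 10110 XOR 10111 = 00001
  pos 6: 11011 XOR 10111 = 01100
  pos 7: 11000 XOR 10111 = 01111
  pos 8: 11110 XOR 10111 = 01001
  pos 9: 10011 XOR 10111 = 00100
  pos 11: 10000 XOR 10111 = 00111
Remainder = 1110 (nonzero — an error is detected).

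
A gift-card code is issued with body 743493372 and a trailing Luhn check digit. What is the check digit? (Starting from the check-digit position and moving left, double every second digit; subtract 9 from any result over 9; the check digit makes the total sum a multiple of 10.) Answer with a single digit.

2

Partial digits right→left: 2 7 3 3 9 4 3 4 7
Double every second digit counting from the check-digit position (so the 1st, 3rd, 5th, ... of the partial from the right).
  doubled (with −9 where >9): 4 6 9 6 5 → sum 30
  kept as-is: 7 3 4 4 → sum 18
Total = 30 + 18 = 48.
Check digit = (10 − (48 mod 10)) mod 10 = 2.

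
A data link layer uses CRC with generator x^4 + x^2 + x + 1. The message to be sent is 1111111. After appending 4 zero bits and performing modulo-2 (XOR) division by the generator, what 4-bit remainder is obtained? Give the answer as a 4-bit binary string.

1101

Append 4 zeros: 11111110000. Divide by 10111 (XOR where the leading bit is 1):
  pos 0: 11111 XOR 10111 = 01000
  pos 1: 10001 XOR 10111 = 00110
  pos 3: 11010 XOR 10111 = 01101
  pos 4: 11010 XOR 10111 = 01101
  pos 5: 11010 XOR 10111 = 01101
  pos 6: 11010 XOR 10111 = 01101
Remainder (last 4 bits) = 1101. This is the CRC / FCS.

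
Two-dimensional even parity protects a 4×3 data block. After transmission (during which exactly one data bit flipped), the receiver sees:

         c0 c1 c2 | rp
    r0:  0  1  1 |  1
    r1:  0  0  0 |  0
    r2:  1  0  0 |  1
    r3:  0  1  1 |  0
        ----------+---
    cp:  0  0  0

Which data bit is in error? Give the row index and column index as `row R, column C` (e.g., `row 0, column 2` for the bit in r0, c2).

row 0, column 0

Recompute each row's even parity and compare to rp:
  r0: data parity 0, sent rp 1 → mismatch
  r1: data parity 0, sent rp 0 → ok
  r2: data parity 1, sent rp 1 → ok
  r3: data parity 0, sent rp 0 → ok
Recompute each column's even parity and compare to cp:
  c0: data parity 1, sent cp 0 → mismatch
  c1: data parity 0, sent cp 0 → ok
  c2: data parity 0, sent cp 0 → ok
Exactly one row (r0) and one column (c0) fail → the flipped bit is at their intersection.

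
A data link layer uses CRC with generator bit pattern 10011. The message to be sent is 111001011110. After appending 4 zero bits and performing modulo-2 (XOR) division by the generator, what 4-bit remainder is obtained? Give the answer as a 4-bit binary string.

Append 4 zeros: 1110010111100000. Divide by 10011 (XOR where the leading bit is 1):
  pos 0: 11100 XOR 10011 = 01111
  pos 1: 11111 XOR 10011 = 01100
  pos 2: 11000 XOR 10011 = 01011
  pos 3: 10111 XOR 10011 = 00100
  pos 5: 10011 XOR 10011 = 00000
  pos 10: 10000 XOR 10011 = 00011
Remainder (last 4 bits) = 0110. This is the CRC / FCS.

0110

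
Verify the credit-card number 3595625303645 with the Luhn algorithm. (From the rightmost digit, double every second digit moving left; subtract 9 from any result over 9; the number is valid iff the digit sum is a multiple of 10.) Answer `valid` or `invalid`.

From the right, keep odd positions and double even positions (subtract 9 from any doubled value over 9):
  doubled (positions 2,4,...): 8 6 6 4 1 1 → sum 26
  kept (positions 1,3,...): 5 6 0 5 6 9 3 → sum 34
Total = 60.
60 mod 10 = 0, so the number is valid.

valid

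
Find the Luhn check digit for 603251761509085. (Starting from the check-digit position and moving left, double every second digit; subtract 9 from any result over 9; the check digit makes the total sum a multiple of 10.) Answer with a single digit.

Partial digits right→left: 5 8 0 9 0 5 1 6 7 1 5 2 3 0 6
Double every second digit counting from the check-digit position (so the 1st, 3rd, 5th, ... of the partial from the right).
  doubled (with −9 where >9): 1 0 0 2 5 1 6 3 → sum 18
  kept as-is: 8 9 5 6 1 2 0 → sum 31
Total = 18 + 31 = 49.
Check digit = (10 − (49 mod 10)) mod 10 = 1.

1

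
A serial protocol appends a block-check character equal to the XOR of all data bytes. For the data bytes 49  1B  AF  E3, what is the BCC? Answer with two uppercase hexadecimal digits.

XOR the bytes together:
  start with 0x49
  0x49 ⊕ 0x1B = 0x52
  0x52 ⊕ 0xAF = 0xFD
  0xFD ⊕ 0xE3 = 0x1E

1E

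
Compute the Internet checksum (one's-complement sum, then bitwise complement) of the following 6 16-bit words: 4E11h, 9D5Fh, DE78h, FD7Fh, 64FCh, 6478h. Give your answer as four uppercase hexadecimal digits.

One's-complement addition (fold any carry out of bit 15 back into bit 0):
  0x4E11 + 0x9D5F = 0x0EB70
  0xEB70 + 0xDE78 = 0x1C9E8 → wrap carry → 0xC9E9
  0xC9E9 + 0xFD7F = 0x1C768 → wrap carry → 0xC769
  0xC769 + 0x64FC = 0x12C65 → wrap carry → 0x2C66
  0x2C66 + 0x6478 = 0x090DE
One's-complement sum = 0x90DE.
Checksum = ~0x90DE & 0xFFFF = 0x6F21.

6F21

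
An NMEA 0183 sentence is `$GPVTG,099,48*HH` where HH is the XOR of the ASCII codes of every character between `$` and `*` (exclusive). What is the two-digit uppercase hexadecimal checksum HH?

XOR the ASCII codes of the payload characters:
  'G' = 0x47 → acc = 0x47
  'P' = 0x50 → acc = 0x17
  'V' = 0x56 → acc = 0x41
  'T' = 0x54 → acc = 0x15
  'G' = 0x47 → acc = 0x52
  ',' = 0x2C → acc = 0x7E
  '0' = 0x30 → acc = 0x4E
  '9' = 0x39 → acc = 0x77
  '9' = 0x39 → acc = 0x4E
  ',' = 0x2C → acc = 0x62
  '4' = 0x34 → acc = 0x56
  '8' = 0x38 → acc = 0x6E
Checksum = 0x6E.

6E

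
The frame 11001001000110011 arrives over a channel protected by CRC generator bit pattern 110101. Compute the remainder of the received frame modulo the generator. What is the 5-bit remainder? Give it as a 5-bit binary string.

Modulo-2 division of 11001001000110011 by 110101:
  pos 0: 110010 XOR 110101 = 000111
  pos 3: 111010 XOR 110101 = 001111
  pos 5: 111100 XOR 110101 = 001001
  pos 7: 100111 XOR 110101 = 010010
  pos 8: 100100 XOR 110101 = 010001
  pos 9: 100010 XOR 110101 = 010111
  pos 10: 101111 XOR 110101 = 011010
  pos 11: 110101 XOR 110101 = 000000
Remainder = 00000 (zero — the frame passes the CRC check).

00000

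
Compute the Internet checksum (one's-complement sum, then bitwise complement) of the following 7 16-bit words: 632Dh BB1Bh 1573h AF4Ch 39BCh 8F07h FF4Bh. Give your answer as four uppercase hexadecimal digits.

One's-complement addition (fold any carry out of bit 15 back into bit 0):
  0x632D + 0xBB1B = 0x11E48 → wrap carry → 0x1E49
  0x1E49 + 0x1573 = 0x033BC
  0x33BC + 0xAF4C = 0x0E308
  0xE308 + 0x39BC = 0x11CC4 → wrap carry → 0x1CC5
  0x1CC5 + 0x8F07 = 0x0ABCC
  0xABCC + 0xFF4B = 0x1AB17 → wrap carry → 0xAB18
One's-complement sum = 0xAB18.
Checksum = ~0xAB18 & 0xFFFF = 0x54E7.

54E7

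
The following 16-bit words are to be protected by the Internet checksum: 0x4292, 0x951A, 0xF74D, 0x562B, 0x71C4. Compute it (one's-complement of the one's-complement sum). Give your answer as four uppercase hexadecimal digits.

One's-complement addition (fold any carry out of bit 15 back into bit 0):
  0x4292 + 0x951A = 0x0D7AC
  0xD7AC + 0xF74D = 0x1CEF9 → wrap carry → 0xCEFA
  0xCEFA + 0x562B = 0x12525 → wrap carry → 0x2526
  0x2526 + 0x71C4 = 0x096EA
One's-complement sum = 0x96EA.
Checksum = ~0x96EA & 0xFFFF = 0x6915.

6915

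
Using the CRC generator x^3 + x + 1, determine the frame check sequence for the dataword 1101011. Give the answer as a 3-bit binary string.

110

Append 3 zeros: 1101011000. Divide by 1011 (XOR where the leading bit is 1):
  pos 0: 1101 XOR 1011 = 0110
  pos 1: 1100 XOR 1011 = 0111
  pos 2: 1111 XOR 1011 = 0100
  pos 3: 1001 XOR 1011 = 0010
  pos 5: 1000 XOR 1011 = 0011
Remainder (last 3 bits) = 110. This is the CRC / FCS.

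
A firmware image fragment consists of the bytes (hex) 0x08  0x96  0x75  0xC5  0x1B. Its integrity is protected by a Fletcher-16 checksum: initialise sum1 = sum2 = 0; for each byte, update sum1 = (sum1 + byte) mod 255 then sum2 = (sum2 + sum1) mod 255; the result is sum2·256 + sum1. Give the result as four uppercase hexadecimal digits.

89F4

Running sums (mod 255):
  after byte 0 (0x08): sum1=8, sum2=8
  after byte 1 (0x96): sum1=158, sum2=166
  after byte 2 (0x75): sum1=20, sum2=186
  after byte 3 (0xC5): sum1=217, sum2=148
  after byte 4 (0x1B): sum1=244, sum2=137
Checksum = sum2·256 + sum1 = 137·256 + 244 = 35316 = 0x89F4.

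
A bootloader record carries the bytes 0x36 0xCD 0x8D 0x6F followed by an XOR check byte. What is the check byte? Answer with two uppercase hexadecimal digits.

19

XOR the bytes together:
  start with 0x36
  0x36 ⊕ 0xCD = 0xFB
  0xFB ⊕ 0x8D = 0x76
  0x76 ⊕ 0x6F = 0x19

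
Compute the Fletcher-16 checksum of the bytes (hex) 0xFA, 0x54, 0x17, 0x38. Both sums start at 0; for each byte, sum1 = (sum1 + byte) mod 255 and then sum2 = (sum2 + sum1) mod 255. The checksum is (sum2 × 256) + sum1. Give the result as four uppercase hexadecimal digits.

Running sums (mod 255):
  after byte 0 (0xFA): sum1=250, sum2=250
  after byte 1 (0x54): sum1=79, sum2=74
  after byte 2 (0x17): sum1=102, sum2=176
  after byte 3 (0x38): sum1=158, sum2=79
Checksum = sum2·256 + sum1 = 79·256 + 158 = 20382 = 0x4F9E.

4F9E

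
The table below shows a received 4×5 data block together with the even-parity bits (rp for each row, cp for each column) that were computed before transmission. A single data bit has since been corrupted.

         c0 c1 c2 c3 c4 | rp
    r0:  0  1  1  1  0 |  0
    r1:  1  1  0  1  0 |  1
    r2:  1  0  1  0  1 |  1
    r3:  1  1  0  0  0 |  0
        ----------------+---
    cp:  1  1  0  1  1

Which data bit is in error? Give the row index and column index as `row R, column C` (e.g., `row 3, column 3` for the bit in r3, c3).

row 0, column 3

Recompute each row's even parity and compare to rp:
  r0: data parity 1, sent rp 0 → mismatch
  r1: data parity 1, sent rp 1 → ok
  r2: data parity 1, sent rp 1 → ok
  r3: data parity 0, sent rp 0 → ok
Recompute each column's even parity and compare to cp:
  c0: data parity 1, sent cp 1 → ok
  c1: data parity 1, sent cp 1 → ok
  c2: data parity 0, sent cp 0 → ok
  c3: data parity 0, sent cp 1 → mismatch
  c4: data parity 1, sent cp 1 → ok
Exactly one row (r0) and one column (c3) fail → the flipped bit is at their intersection.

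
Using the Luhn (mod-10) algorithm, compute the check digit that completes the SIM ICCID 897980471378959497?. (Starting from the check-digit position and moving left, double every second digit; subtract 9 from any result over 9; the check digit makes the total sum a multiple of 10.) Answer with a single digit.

Partial digits right→left: 7 9 4 9 5 9 8 7 3 1 7 4 0 8 9 7 9 8
Double every second digit counting from the check-digit position (so the 1st, 3rd, 5th, ... of the partial from the right).
  doubled (with −9 where >9): 5 8 1 7 6 5 0 9 9 → sum 50
  kept as-is: 9 9 9 7 1 4 8 7 8 → sum 62
Total = 50 + 62 = 112.
Check digit = (10 − (112 mod 10)) mod 10 = 8.

8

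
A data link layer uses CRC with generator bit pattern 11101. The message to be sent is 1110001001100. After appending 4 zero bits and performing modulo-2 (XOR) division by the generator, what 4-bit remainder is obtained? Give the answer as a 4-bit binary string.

Append 4 zeros: 11100010011000000. Divide by 11101 (XOR where the leading bit is 1):
  pos 0: 11100 XOR 11101 = 00001
  pos 4: 10100 XOR 11101 = 01001
  pos 5: 10011 XOR 11101 = 01110
  pos 6: 11101 XOR 11101 = 00000
Remainder (last 4 bits) = 0000. This is the CRC / FCS.

0000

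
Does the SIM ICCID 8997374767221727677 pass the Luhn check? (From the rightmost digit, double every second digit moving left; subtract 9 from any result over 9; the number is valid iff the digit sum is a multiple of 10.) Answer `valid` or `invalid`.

From the right, keep odd positions and double even positions (subtract 9 from any doubled value over 9):
  doubled (positions 2,4,...): 5 5 5 4 5 5 5 5 9 → sum 48
  kept (positions 1,3,...): 7 6 2 1 2 6 4 3 9 8 → sum 48
Total = 96.
96 mod 10 = 6, so the number is invalid.

invalid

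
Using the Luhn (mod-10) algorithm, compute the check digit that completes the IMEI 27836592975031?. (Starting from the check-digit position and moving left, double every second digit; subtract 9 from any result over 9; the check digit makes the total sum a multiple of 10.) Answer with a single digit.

Partial digits right→left: 1 3 0 5 7 9 2 9 5 6 3 8 7 2
Double every second digit counting from the check-digit position (so the 1st, 3rd, 5th, ... of the partial from the right).
  doubled (with −9 where >9): 2 0 5 4 1 6 5 → sum 23
  kept as-is: 3 5 9 9 6 8 2 → sum 42
Total = 23 + 42 = 65.
Check digit = (10 − (65 mod 10)) mod 10 = 5.

5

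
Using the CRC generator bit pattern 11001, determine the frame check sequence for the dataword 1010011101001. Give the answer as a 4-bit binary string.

Append 4 zeros: 10100111010010000. Divide by 11001 (XOR where the leading bit is 1):
  pos 0: 10100 XOR 11001 = 01101
  pos 1: 11011 XOR 11001 = 00010
  pos 4: 10110 XOR 11001 = 01111
  pos 5: 11111 XOR 11001 = 00110
  pos 7: 11000 XOR 11001 = 00001
  pos 11: 11000 XOR 11001 = 00001
Remainder (last 4 bits) = 0010. This is the CRC / FCS.

0010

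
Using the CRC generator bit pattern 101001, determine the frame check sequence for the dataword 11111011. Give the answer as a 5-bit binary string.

11110

Append 5 zeros: 1111101100000. Divide by 101001 (XOR where the leading bit is 1):
  pos 0: 111110 XOR 101001 = 010111
  pos 1: 101111 XOR 101001 = 000110
  pos 4: 110100 XOR 101001 = 011101
  pos 5: 111010 XOR 101001 = 010011
  pos 6: 100110 XOR 101001 = 001111
Remainder (last 5 bits) = 11110. This is the CRC / FCS.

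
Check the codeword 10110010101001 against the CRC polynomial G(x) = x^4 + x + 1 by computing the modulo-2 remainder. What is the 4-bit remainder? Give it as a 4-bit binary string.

0000

Modulo-2 division of 10110010101001 by 10011:
  pos 0: 10110 XOR 10011 = 00101
  pos 2: 10101 XOR 10011 = 00110
  pos 4: 11001 XOR 10011 = 01010
  pos 5: 10100 XOR 10011 = 00111
  pos 7: 11110 XOR 10011 = 01101
  pos 8: 11010 XOR 10011 = 01001
  pos 9: 10011 XOR 10011 = 00000
Remainder = 0000 (zero — the frame passes the CRC check).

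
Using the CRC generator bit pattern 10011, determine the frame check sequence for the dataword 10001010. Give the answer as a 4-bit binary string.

Append 4 zeros: 100010100000. Divide by 10011 (XOR where the leading bit is 1):
  pos 0: 10001 XOR 10011 = 00010
  pos 3: 10010 XOR 10011 = 00001
  pos 7: 10000 XOR 10011 = 00011
Remainder (last 4 bits) = 0011. This is the CRC / FCS.

0011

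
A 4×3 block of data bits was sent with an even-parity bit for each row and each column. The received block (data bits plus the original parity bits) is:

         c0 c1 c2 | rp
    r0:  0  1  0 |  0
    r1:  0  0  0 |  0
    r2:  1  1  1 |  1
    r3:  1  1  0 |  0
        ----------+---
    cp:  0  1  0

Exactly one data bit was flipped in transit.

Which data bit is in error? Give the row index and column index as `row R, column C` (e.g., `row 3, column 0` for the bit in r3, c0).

Recompute each row's even parity and compare to rp:
  r0: data parity 1, sent rp 0 → mismatch
  r1: data parity 0, sent rp 0 → ok
  r2: data parity 1, sent rp 1 → ok
  r3: data parity 0, sent rp 0 → ok
Recompute each column's even parity and compare to cp:
  c0: data parity 0, sent cp 0 → ok
  c1: data parity 1, sent cp 1 → ok
  c2: data parity 1, sent cp 0 → mismatch
Exactly one row (r0) and one column (c2) fail → the flipped bit is at their intersection.

row 0, column 2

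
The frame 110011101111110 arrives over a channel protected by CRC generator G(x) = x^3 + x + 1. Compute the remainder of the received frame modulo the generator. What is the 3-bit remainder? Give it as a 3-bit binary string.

Modulo-2 division of 110011101111110 by 1011:
  pos 0: 1100 XOR 1011 = 0111
  pos 1: 1111 XOR 1011 = 0100
  pos 2: 1001 XOR 1011 = 0010
  pos 4: 1010 XOR 1011 = 0001
  pos 7: 1111 XOR 1011 = 0100
  pos 8: 1001 XOR 1011 = 0010
  pos 10: 1011 XOR 1011 = 0000
Remainder = 000 (zero — the frame passes the CRC check).

000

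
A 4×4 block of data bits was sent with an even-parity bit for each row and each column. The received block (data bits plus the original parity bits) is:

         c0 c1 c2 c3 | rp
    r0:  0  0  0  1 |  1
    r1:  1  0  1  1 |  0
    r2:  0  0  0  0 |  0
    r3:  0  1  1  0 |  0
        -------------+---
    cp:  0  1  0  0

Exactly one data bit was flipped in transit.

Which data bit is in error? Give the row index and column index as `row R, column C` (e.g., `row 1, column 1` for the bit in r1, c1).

Recompute each row's even parity and compare to rp:
  r0: data parity 1, sent rp 1 → ok
  r1: data parity 1, sent rp 0 → mismatch
  r2: data parity 0, sent rp 0 → ok
  r3: data parity 0, sent rp 0 → ok
Recompute each column's even parity and compare to cp:
  c0: data parity 1, sent cp 0 → mismatch
  c1: data parity 1, sent cp 1 → ok
  c2: data parity 0, sent cp 0 → ok
  c3: data parity 0, sent cp 0 → ok
Exactly one row (r1) and one column (c0) fail → the flipped bit is at their intersection.

row 1, column 0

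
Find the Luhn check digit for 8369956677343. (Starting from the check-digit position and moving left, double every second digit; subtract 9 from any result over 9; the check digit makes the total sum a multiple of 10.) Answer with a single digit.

7

Partial digits right→left: 3 4 3 7 7 6 6 5 9 9 6 3 8
Double every second digit counting from the check-digit position (so the 1st, 3rd, 5th, ... of the partial from the right).
  doubled (with −9 where >9): 6 6 5 3 9 3 7 → sum 39
  kept as-is: 4 7 6 5 9 3 → sum 34
Total = 39 + 34 = 73.
Check digit = (10 − (73 mod 10)) mod 10 = 7.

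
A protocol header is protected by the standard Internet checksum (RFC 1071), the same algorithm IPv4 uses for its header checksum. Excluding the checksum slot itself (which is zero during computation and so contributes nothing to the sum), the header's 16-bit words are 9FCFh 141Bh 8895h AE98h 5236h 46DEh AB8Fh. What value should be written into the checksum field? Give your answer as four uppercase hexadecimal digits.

D042

One's-complement addition (fold any carry out of bit 15 back into bit 0):
  0x9FCF + 0x141B = 0x0B3EA
  0xB3EA + 0x8895 = 0x13C7F → wrap carry → 0x3C80
  0x3C80 + 0xAE98 = 0x0EB18
  0xEB18 + 0x5236 = 0x13D4E → wrap carry → 0x3D4F
  0x3D4F + 0x46DE = 0x0842D
  0x842D + 0xAB8F = 0x12FBC → wrap carry → 0x2FBD
One's-complement sum = 0x2FBD.
Checksum = ~0x2FBD & 0xFFFF = 0xD042.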